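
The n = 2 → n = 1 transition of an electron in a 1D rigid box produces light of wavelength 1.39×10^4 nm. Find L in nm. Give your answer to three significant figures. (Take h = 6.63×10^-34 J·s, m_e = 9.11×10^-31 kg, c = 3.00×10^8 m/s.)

The photon carries ΔE = hc/λ = 6.63×10^-34·3.00×10^8/1.39×10^-5 m = 1.431×10^-20 J.
Since ΔE = (2² − 1²)E_1, E_1 = 4.770×10^-21 J, and L = h/√(8m_eE_1) = 3.56×10^-9 m = 3.56 nm.

L = 3.56 nm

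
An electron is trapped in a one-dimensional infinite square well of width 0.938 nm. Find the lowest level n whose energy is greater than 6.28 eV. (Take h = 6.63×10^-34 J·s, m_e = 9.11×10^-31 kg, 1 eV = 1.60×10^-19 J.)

E_1 = h²/(8m_eL²) = 6.855×10^-20 J = 0.4284 eV.
Need n² > 6.28/0.4284 = 14.66, i.e. n > 3.829.
The smallest integer satisfying this is n = 4.

n = 4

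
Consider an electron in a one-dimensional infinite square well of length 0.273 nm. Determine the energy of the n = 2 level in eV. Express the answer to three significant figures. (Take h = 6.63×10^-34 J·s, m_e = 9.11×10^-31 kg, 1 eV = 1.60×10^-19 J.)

For an infinite well E_n = n²h²/(8m_eL²), so E_1 = h²/(8m_eL²) = (6.63×10^-34)²/(8·9.11×10^-31·(2.73×10^-10 m)²) = 8.093×10^-19 J.
Then E_2 = 2²·E_1 = 4·8.093×10^-19 J = 3.237×10^-18 J.
Converting, E_2 = 3.237×10^-18 J / (1.60×10^-19 J/eV) = 20.2 eV.

E_2 = 20.2 eV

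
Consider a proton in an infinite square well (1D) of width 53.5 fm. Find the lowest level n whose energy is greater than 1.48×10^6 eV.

n = 5

E_1 = h²/(8m_pL²) = 1.146×10^-14 J = 7.154×10^4 eV.
Need n² > 1.48×10^6/7.154×10^4 = 20.69, i.e. n > 4.549.
The smallest integer satisfying this is n = 5.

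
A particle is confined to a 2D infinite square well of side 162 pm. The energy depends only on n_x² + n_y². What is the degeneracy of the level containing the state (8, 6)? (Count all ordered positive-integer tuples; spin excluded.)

The level has n_x² + n_y² = 100. The ordered positive-integer solutions are (6, 8), (8, 6).
That gives 2 states.

degeneracy = 2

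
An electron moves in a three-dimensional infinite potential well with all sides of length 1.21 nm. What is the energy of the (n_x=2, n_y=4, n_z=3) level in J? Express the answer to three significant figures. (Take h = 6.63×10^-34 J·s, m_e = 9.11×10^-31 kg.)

E = 1.19×10^-18 J

For a 3D rectangular well E = (h²/8m_e)·Σ n_i²/L_i² = (6.63×10^-34)²/(8·9.11×10^-31) · [2²/(1.21 nm)² + 4²/(1.21 nm)² + 3²/(1.21 nm)²].
Evaluating gives E = 1.19×10^-18 J.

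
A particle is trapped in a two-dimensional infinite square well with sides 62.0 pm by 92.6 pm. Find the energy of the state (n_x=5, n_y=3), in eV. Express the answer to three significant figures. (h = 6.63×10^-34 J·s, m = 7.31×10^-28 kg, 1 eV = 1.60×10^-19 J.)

For a 2D rectangular well E = (h²/8m)·Σ n_i²/L_i² = (6.63×10^-34)²/(8·7.31×10^-28) · [5²/(62.0 pm)² + 3²/(92.6 pm)²].
Evaluating gives E = 5.677×10^-19 J = 3.55 eV.

E = 3.55 eV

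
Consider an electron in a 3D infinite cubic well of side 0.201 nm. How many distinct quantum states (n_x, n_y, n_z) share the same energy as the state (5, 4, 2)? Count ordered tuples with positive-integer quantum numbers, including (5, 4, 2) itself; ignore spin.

The level has n_x² + n_y² + n_z² = 45. The ordered positive-integer solutions are (2, 4, 5), (2, 5, 4), (4, 2, 5), (4, 5, 2), (5, 2, 4), (5, 4, 2).
That gives 6 states.

degeneracy = 6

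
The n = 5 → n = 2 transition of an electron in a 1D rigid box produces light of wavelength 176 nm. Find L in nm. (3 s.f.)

The photon carries ΔE = hc/λ = 6.626×10^-34·2.998×10^8/1.76×10^-7 m = 1.129×10^-18 J.
Since ΔE = (5² − 2²)E_1, E_1 = 5.376×10^-20 J, and L = h/√(8m_eE_1) = 1.06×10^-9 m = 1.06 nm.

L = 1.06 nm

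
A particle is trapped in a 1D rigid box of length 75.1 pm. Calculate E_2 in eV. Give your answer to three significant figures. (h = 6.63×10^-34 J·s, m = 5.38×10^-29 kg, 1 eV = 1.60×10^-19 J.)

E_2 = 4.53 eV

For an infinite well E_n = n²h²/(8mL²), so E_1 = h²/(8mL²) = (6.63×10^-34)²/(8·5.38×10^-29·(7.51×10^-11 m)²) = 1.811×10^-19 J.
Then E_2 = 2²·E_1 = 4·1.811×10^-19 J = 7.244×10^-19 J.
Converting, E_2 = 7.244×10^-19 J / (1.60×10^-19 J/eV) = 4.53 eV.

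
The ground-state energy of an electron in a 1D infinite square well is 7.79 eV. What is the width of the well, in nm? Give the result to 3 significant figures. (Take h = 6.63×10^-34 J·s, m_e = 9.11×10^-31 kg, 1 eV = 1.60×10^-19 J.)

From E_n = n²h²/(8m_eL²), L = n·h/√(8m_eE_n).
E_1 = 7.79 eV = 1.246×10^-18 J, so L = 1·6.63×10^-34/√(8·9.11×10^-31·1.246×10^-18) = 2.20×10^-10 m = 0.220 nm.

L = 0.220 nm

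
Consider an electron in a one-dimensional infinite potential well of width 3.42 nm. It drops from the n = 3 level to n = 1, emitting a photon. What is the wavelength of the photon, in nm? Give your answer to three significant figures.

λ = 4.82×10^3 nm

E_1 = h²/(8m_eL²) = 5.151×10^-21 J, so ΔE = (3² − 1²)E_1 = 4.121×10^-20 J.
λ = hc/ΔE = (6.626×10^-34·2.998×10^8)/4.121×10^-20 = 4.82×10^-6 m = 4.82×10^3 nm.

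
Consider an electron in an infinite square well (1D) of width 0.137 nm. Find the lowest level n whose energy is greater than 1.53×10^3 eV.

E_1 = h²/(8m_eL²) = 3.210×10^-18 J = 20.04 eV.
Need n² > 1.53×10^3/20.04 = 76.35, i.e. n > 8.738.
The smallest integer satisfying this is n = 9.

n = 9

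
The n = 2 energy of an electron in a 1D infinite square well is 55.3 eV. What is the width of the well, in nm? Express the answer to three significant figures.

From E_n = n²h²/(8m_eL²), L = n·h/√(8m_eE_n).
E_2 = 55.3 eV = 8.859×10^-18 J, so L = 2·6.626×10^-34/√(8·9.109×10^-31·8.859×10^-18) = 1.65×10^-10 m = 0.165 nm.

L = 0.165 nm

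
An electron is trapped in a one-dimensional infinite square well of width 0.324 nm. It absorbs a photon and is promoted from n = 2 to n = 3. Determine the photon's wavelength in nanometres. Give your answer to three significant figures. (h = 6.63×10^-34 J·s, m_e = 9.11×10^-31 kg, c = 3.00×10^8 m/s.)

E_1 = h²/(8m_eL²) = 5.746×10^-19 J, so ΔE = (3² − 2²)E_1 = 2.873×10^-18 J.
λ = hc/ΔE = (6.63×10^-34·3.00×10^8)/2.873×10^-18 = 6.92×10^-8 m = 69.2 nm.

λ = 69.2 nm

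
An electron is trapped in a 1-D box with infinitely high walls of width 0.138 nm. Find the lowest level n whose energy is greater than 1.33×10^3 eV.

E_1 = h²/(8m_eL²) = 3.164×10^-18 J = 19.75 eV.
Need n² > 1.33×10^3/19.75 = 67.34, i.e. n > 8.206.
The smallest integer satisfying this is n = 9.

n = 9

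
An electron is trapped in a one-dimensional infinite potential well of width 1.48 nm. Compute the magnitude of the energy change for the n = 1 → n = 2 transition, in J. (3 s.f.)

|ΔE| = 8.25×10^-20 J

E_1 = h²/(8m_eL²) = 2.751×10^-20 J.
|ΔE| = |1² − 2²|·E_1 = 3·2.751×10^-20 J = 8.25×10^-20 J.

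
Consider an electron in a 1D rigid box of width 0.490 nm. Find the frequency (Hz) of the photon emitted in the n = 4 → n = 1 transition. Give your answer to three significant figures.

E_1 = h²/(8m_eL²) = 2.509×10^-19 J and ΔE = (4² − 1²)E_1 = 3.764×10^-18 J.
f = ΔE/h = 3.764×10^-18/6.626×10^-34 = 5.68×10^15 Hz.

f = 5.68×10^15 Hz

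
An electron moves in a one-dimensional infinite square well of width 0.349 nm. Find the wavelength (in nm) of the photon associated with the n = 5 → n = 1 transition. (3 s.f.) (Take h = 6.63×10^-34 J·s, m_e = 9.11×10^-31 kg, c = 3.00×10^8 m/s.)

E_1 = h²/(8m_eL²) = 4.952×10^-19 J, so ΔE = (5² − 1²)E_1 = 1.188×10^-17 J.
λ = hc/ΔE = (6.63×10^-34·3.00×10^8)/1.188×10^-17 = 1.67×10^-8 m = 16.7 nm.

λ = 16.7 nm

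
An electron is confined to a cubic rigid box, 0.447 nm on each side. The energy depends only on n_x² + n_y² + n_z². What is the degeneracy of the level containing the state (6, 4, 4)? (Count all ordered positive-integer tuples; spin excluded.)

The level has n_x² + n_y² + n_z² = 68. The ordered positive-integer solutions are (4, 4, 6), (4, 6, 4), (6, 4, 4).
That gives 3 states.

degeneracy = 3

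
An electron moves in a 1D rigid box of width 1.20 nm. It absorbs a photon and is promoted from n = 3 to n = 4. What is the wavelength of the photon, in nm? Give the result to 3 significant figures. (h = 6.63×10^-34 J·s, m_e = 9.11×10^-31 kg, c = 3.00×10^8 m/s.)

E_1 = h²/(8m_eL²) = 4.188×10^-20 J, so ΔE = (4² − 3²)E_1 = 2.932×10^-19 J.
λ = hc/ΔE = (6.63×10^-34·3.00×10^8)/2.932×10^-19 = 6.78×10^-7 m = 678 nm.

λ = 678 nm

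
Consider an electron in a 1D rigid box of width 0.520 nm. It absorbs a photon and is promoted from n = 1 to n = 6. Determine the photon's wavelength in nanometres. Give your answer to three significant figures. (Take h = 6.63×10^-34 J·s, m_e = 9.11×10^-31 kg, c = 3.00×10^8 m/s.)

λ = 25.5 nm

E_1 = h²/(8m_eL²) = 2.231×10^-19 J, so ΔE = (6² − 1²)E_1 = 7.808×10^-18 J.
λ = hc/ΔE = (6.63×10^-34·3.00×10^8)/7.808×10^-18 = 2.55×10^-8 m = 25.5 nm.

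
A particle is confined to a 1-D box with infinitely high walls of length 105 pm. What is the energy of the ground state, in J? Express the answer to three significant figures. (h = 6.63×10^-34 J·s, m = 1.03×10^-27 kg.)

For an infinite well E_n = n²h²/(8mL²), so E_1 = h²/(8mL²) = (6.63×10^-34)²/(8·1.03×10^-27·(1.05×10^-10 m)²) = 4.839×10^-21 J.

E_1 = 4.84×10^-21 J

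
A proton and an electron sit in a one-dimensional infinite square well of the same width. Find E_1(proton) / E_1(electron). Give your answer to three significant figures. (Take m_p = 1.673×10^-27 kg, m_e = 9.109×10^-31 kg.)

E_n ∝ 1/m at fixed n and L, so the ratio is m_e/m_p = 9.109×10^-31/1.673×10^-27 = 5.44×10^-4.

5.44×10^-4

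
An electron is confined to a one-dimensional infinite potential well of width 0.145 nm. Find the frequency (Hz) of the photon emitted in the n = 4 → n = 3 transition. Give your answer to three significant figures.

f = 3.03×10^16 Hz

E_1 = h²/(8m_eL²) = 2.866×10^-18 J and ΔE = (4² − 3²)E_1 = 2.006×10^-17 J.
f = ΔE/h = 2.006×10^-17/6.626×10^-34 = 3.03×10^16 Hz.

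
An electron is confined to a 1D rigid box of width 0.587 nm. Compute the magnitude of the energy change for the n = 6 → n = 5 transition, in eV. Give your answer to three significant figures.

E_1 = h²/(8m_eL²) = 1.749×10^-19 J.
|ΔE| = |6² − 5²|·E_1 = 11·1.749×10^-19 J = 1.924×10^-18 J = 12.0 eV.

|ΔE| = 12.0 eV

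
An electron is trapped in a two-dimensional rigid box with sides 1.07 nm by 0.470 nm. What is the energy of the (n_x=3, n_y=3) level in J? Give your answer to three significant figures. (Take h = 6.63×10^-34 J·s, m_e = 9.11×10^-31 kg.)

For a 2D rectangular well E = (h²/8m_e)·Σ n_i²/L_i² = (6.63×10^-34)²/(8·9.11×10^-31) · [3²/(1.07 nm)² + 3²/(0.470 nm)²].
Evaluating gives E = 2.93×10^-18 J.

E = 2.93×10^-18 J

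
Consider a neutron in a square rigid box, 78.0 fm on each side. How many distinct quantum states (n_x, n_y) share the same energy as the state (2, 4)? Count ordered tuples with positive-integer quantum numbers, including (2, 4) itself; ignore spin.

The level has n_x² + n_y² = 20. The ordered positive-integer solutions are (2, 4), (4, 2).
That gives 2 states.

degeneracy = 2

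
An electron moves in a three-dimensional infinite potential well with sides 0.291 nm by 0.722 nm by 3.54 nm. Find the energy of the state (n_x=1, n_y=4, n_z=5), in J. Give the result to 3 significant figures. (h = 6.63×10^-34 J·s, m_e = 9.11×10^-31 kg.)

E = 2.68×10^-18 J

For a 3D rectangular well E = (h²/8m_e)·Σ n_i²/L_i² = (6.63×10^-34)²/(8·9.11×10^-31) · [1²/(0.291 nm)² + 4²/(0.722 nm)² + 5²/(3.54 nm)²].
Evaluating gives E = 2.68×10^-18 J.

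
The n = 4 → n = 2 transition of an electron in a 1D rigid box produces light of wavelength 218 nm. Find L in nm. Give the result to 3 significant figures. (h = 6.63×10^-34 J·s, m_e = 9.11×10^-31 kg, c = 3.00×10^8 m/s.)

L = 0.891 nm

The photon carries ΔE = hc/λ = 6.63×10^-34·3.00×10^8/2.18×10^-7 m = 9.124×10^-19 J.
Since ΔE = (4² − 2²)E_1, E_1 = 7.603×10^-20 J, and L = h/√(8m_eE_1) = 8.91×10^-10 m = 0.891 nm.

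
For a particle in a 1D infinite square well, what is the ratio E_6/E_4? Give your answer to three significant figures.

E_n ∝ n², so E_6/E_4 = 6²/4² = 36/16 = 2.25.

2.25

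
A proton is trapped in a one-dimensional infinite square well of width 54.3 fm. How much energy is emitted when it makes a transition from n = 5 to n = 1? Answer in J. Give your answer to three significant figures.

|ΔE| = 2.67×10^-13 J

E_1 = h²/(8m_pL²) = 1.113×10^-14 J.
|ΔE| = |5² − 1²|·E_1 = 24·1.113×10^-14 J = 2.67×10^-13 J.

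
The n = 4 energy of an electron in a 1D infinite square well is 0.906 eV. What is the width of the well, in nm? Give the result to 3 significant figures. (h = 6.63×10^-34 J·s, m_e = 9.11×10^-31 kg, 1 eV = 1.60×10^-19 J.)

L = 2.58 nm

From E_n = n²h²/(8m_eL²), L = n·h/√(8m_eE_n).
E_4 = 0.906 eV = 1.450×10^-19 J, so L = 4·6.63×10^-34/√(8·9.11×10^-31·1.450×10^-19) = 2.58×10^-9 m = 2.58 nm.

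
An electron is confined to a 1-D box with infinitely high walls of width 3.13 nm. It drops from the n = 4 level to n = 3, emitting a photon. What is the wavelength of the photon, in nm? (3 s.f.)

E_1 = h²/(8m_eL²) = 6.150×10^-21 J, so ΔE = (4² − 3²)E_1 = 4.305×10^-20 J.
λ = hc/ΔE = (6.626×10^-34·2.998×10^8)/4.305×10^-20 = 4.61×10^-6 m = 4.61×10^3 nm.

λ = 4.61×10^3 nm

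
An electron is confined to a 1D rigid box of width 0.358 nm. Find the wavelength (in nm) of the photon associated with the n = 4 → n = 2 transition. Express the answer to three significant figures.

λ = 35.2 nm

E_1 = h²/(8m_eL²) = 4.701×10^-19 J, so ΔE = (4² − 2²)E_1 = 5.641×10^-18 J.
λ = hc/ΔE = (6.626×10^-34·2.998×10^8)/5.641×10^-18 = 3.52×10^-8 m = 35.2 nm.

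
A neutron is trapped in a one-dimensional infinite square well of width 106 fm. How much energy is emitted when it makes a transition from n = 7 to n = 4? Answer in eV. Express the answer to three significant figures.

|ΔE| = 6.01×10^5 eV

E_1 = h²/(8m_nL²) = 2.916×10^-15 J.
|ΔE| = |7² − 4²|·E_1 = 33·2.916×10^-15 J = 9.623×10^-14 J = 6.01×10^5 eV.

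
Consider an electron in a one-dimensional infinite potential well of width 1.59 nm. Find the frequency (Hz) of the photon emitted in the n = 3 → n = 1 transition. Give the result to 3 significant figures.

E_1 = h²/(8m_eL²) = 2.383×10^-20 J and ΔE = (3² − 1²)E_1 = 1.906×10^-19 J.
f = ΔE/h = 1.906×10^-19/6.626×10^-34 = 2.88×10^14 Hz.

f = 2.88×10^14 Hz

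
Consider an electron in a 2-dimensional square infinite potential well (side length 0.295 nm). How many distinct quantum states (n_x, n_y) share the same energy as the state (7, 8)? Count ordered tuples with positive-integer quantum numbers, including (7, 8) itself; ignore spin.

degeneracy = 2

The level has n_x² + n_y² = 113. The ordered positive-integer solutions are (7, 8), (8, 7).
That gives 2 states.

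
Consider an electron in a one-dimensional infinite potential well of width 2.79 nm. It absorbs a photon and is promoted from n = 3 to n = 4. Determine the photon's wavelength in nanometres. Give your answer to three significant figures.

λ = 3.67×10^3 nm

E_1 = h²/(8m_eL²) = 7.740×10^-21 J, so ΔE = (4² − 3²)E_1 = 5.418×10^-20 J.
λ = hc/ΔE = (6.626×10^-34·2.998×10^8)/5.418×10^-20 = 3.67×10^-6 m = 3.67×10^3 nm.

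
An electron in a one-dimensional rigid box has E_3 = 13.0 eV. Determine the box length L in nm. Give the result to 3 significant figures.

L = 0.510 nm

From E_n = n²h²/(8m_eL²), L = n·h/√(8m_eE_n).
E_3 = 13.0 eV = 2.083×10^-18 J, so L = 3·6.626×10^-34/√(8·9.109×10^-31·2.083×10^-18) = 5.10×10^-10 m = 0.510 nm.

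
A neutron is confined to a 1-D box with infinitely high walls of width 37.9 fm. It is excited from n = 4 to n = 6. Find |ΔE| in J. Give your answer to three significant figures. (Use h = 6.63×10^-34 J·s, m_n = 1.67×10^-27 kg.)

E_1 = h²/(8m_nL²) = 2.291×10^-14 J.
|ΔE| = |4² − 6²|·E_1 = 20·2.291×10^-14 J = 4.58×10^-13 J.

|ΔE| = 4.58×10^-13 J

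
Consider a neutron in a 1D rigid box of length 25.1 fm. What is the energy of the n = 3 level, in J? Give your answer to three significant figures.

For an infinite well E_n = n²h²/(8m_nL²), so E_1 = h²/(8m_nL²) = (6.626×10^-34)²/(8·1.675×10^-27·(2.51×10^-14 m)²) = 5.201×10^-14 J.
Then E_3 = 3²·E_1 = 9·5.201×10^-14 J = 4.68×10^-13 J.

E_3 = 4.68×10^-13 J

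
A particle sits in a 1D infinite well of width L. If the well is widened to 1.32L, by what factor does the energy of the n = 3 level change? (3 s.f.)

0.574

E_n ∝ 1/L², so the energy scales by 1/1.32² = 0.574.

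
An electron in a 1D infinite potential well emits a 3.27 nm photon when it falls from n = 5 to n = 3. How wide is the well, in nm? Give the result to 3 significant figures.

The photon carries ΔE = hc/λ = 6.626×10^-34·2.998×10^8/3.27×10^-9 m = 6.075×10^-17 J.
Since ΔE = (5² − 3²)E_1, E_1 = 3.797×10^-18 J, and L = h/√(8m_eE_1) = 1.26×10^-10 m = 0.126 nm.

L = 0.126 nm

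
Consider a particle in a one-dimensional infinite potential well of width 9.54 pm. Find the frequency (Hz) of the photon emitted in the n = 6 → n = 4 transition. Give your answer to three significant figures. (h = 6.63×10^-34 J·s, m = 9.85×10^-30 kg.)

E_1 = h²/(8mL²) = 6.129×10^-17 J and ΔE = (6² − 4²)E_1 = 1.226×10^-15 J.
f = ΔE/h = 1.226×10^-15/6.63×10^-34 = 1.85×10^18 Hz.

f = 1.85×10^18 Hz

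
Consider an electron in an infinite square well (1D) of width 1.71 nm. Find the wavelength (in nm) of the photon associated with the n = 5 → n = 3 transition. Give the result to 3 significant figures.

λ = 603 nm

E_1 = h²/(8m_eL²) = 2.060×10^-20 J, so ΔE = (5² − 3²)E_1 = 3.296×10^-19 J.
λ = hc/ΔE = (6.626×10^-34·2.998×10^8)/3.296×10^-19 = 6.03×10^-7 m = 603 nm.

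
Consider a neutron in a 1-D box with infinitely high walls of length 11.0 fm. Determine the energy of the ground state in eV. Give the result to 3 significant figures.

For an infinite well E_n = n²h²/(8m_nL²), so E_1 = h²/(8m_nL²) = (6.626×10^-34)²/(8·1.675×10^-27·(1.10×10^-14 m)²) = 2.708×10^-13 J.
Converting, E_1 = 2.708×10^-13 J / (1.602×10^-19 J/eV) = 1.69×10^6 eV.

E_1 = 1.69×10^6 eV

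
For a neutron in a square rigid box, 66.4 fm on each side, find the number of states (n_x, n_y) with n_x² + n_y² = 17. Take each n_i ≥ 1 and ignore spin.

The level has n_x² + n_y² = 17. The ordered positive-integer solutions are (1, 4), (4, 1).
That gives 2 states.

degeneracy = 2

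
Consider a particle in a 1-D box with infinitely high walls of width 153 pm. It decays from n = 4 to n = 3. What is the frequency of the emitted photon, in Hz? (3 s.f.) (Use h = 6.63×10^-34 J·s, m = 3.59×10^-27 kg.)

E_1 = h²/(8mL²) = 6.538×10^-22 J and ΔE = (4² − 3²)E_1 = 4.577×10^-21 J.
f = ΔE/h = 4.577×10^-21/6.63×10^-34 = 6.90×10^12 Hz.

f = 6.90×10^12 Hz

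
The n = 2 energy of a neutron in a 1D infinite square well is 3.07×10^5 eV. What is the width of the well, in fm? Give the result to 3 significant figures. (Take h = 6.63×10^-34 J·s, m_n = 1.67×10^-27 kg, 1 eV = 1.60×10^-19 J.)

L = 51.8 fm

From E_n = n²h²/(8m_nL²), L = n·h/√(8m_nE_n).
E_2 = 3.07×10^5 eV = 4.912×10^-14 J, so L = 2·6.63×10^-34/√(8·1.67×10^-27·4.912×10^-14) = 5.18×10^-14 m = 51.8 fm.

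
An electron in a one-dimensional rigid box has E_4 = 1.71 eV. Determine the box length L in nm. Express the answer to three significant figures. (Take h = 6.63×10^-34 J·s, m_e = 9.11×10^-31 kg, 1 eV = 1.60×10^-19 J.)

L = 1.88 nm

From E_n = n²h²/(8m_eL²), L = n·h/√(8m_eE_n).
E_4 = 1.71 eV = 2.736×10^-19 J, so L = 4·6.63×10^-34/√(8·9.11×10^-31·2.736×10^-19) = 1.88×10^-9 m = 1.88 nm.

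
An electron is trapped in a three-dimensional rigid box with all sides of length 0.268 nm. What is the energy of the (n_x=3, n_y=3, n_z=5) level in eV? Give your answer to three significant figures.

E = 225 eV

For a 3D rectangular well E = (h²/8m_e)·Σ n_i²/L_i² = (6.626×10^-34)²/(8·9.109×10^-31) · [3²/(0.268 nm)² + 3²/(0.268 nm)² + 5²/(0.268 nm)²].
Evaluating gives E = 3.607×10^-17 J = 225 eV.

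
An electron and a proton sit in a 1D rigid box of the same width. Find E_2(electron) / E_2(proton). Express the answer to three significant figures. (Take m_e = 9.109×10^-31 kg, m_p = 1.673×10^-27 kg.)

1.84×10^3

E_n ∝ 1/m at fixed n and L, so the ratio is m_p/m_e = 1.673×10^-27/9.109×10^-31 = 1.84×10^3.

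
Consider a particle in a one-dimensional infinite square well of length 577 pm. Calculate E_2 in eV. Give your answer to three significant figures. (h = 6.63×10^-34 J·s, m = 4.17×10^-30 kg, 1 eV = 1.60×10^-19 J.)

E_2 = 0.989 eV

For an infinite well E_n = n²h²/(8mL²), so E_1 = h²/(8mL²) = (6.63×10^-34)²/(8·4.17×10^-30·(5.77×10^-10 m)²) = 3.958×10^-20 J.
Then E_2 = 2²·E_1 = 4·3.958×10^-20 J = 1.583×10^-19 J.
Converting, E_2 = 1.583×10^-19 J / (1.60×10^-19 J/eV) = 0.989 eV.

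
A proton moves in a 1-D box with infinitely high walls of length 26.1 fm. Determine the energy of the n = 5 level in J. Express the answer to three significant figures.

E_5 = 1.20×10^-12 J

For an infinite well E_n = n²h²/(8m_pL²), so E_1 = h²/(8m_pL²) = (6.626×10^-34)²/(8·1.673×10^-27·(2.61×10^-14 m)²) = 4.815×10^-14 J.
Then E_5 = 5²·E_1 = 25·4.815×10^-14 J = 1.20×10^-12 J.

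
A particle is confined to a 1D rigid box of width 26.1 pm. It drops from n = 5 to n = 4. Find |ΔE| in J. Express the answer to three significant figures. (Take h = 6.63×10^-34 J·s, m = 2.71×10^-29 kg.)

|ΔE| = 2.68×10^-17 J

E_1 = h²/(8mL²) = 2.976×10^-18 J.
|ΔE| = |5² − 4²|·E_1 = 9·2.976×10^-18 J = 2.68×10^-17 J.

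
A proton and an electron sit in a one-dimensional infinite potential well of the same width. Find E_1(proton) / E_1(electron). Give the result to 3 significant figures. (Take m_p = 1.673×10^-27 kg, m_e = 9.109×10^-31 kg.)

E_n ∝ 1/m at fixed n and L, so the ratio is m_e/m_p = 9.109×10^-31/1.673×10^-27 = 5.44×10^-4.

5.44×10^-4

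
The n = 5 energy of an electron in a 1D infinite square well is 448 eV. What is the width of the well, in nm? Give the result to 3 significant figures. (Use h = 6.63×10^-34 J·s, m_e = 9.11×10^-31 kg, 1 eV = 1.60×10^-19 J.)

L = 0.145 nm

From E_n = n²h²/(8m_eL²), L = n·h/√(8m_eE_n).
E_5 = 448 eV = 7.168×10^-17 J, so L = 5·6.63×10^-34/√(8·9.11×10^-31·7.168×10^-17) = 1.45×10^-10 m = 0.145 nm.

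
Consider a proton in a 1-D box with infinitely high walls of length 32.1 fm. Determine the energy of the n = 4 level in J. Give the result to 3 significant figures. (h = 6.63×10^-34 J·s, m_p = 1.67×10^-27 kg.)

E_4 = 5.11×10^-13 J

For an infinite well E_n = n²h²/(8m_pL²), so E_1 = h²/(8m_pL²) = (6.63×10^-34)²/(8·1.67×10^-27·(3.21×10^-14 m)²) = 3.193×10^-14 J.
Then E_4 = 4²·E_1 = 16·3.193×10^-14 J = 5.11×10^-13 J.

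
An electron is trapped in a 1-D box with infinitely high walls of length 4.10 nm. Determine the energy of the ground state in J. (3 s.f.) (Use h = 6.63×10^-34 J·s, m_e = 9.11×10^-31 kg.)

For an infinite well E_n = n²h²/(8m_eL²), so E_1 = h²/(8m_eL²) = (6.63×10^-34)²/(8·9.11×10^-31·(4.10×10^-9 m)²) = 3.588×10^-21 J.

E_1 = 3.59×10^-21 J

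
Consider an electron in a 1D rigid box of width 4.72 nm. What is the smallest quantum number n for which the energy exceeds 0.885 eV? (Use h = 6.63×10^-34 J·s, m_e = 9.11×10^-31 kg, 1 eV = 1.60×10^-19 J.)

n = 8

E_1 = h²/(8m_eL²) = 2.707×10^-21 J = 0.01692 eV.
Need n² > 0.885/0.01692 = 52.30, i.e. n > 7.232.
The smallest integer satisfying this is n = 8.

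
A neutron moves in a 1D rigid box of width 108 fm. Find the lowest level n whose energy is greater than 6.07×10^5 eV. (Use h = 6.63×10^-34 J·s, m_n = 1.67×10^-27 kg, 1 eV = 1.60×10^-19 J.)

n = 6

E_1 = h²/(8m_nL²) = 2.821×10^-15 J = 1.763×10^4 eV.
Need n² > 6.07×10^5/1.763×10^4 = 34.43, i.e. n > 5.868.
The smallest integer satisfying this is n = 6.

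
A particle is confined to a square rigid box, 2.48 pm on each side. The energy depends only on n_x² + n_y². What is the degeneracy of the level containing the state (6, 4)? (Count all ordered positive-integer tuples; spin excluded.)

The level has n_x² + n_y² = 52. The ordered positive-integer solutions are (4, 6), (6, 4).
That gives 2 states.

degeneracy = 2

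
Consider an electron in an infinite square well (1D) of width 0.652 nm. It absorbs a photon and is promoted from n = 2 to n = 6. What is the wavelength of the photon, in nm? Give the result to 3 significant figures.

E_1 = h²/(8m_eL²) = 1.417×10^-19 J, so ΔE = (6² − 2²)E_1 = 4.534×10^-18 J.
λ = hc/ΔE = (6.626×10^-34·2.998×10^8)/4.534×10^-18 = 4.38×10^-8 m = 43.8 nm.

λ = 43.8 nm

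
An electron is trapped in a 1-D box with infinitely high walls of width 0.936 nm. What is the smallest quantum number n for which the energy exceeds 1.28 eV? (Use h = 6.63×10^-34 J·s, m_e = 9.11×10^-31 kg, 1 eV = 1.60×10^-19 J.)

n = 2

E_1 = h²/(8m_eL²) = 6.884×10^-20 J = 0.4303 eV.
Need n² > 1.28/0.4303 = 2.975, i.e. n > 1.725.
The smallest integer satisfying this is n = 2.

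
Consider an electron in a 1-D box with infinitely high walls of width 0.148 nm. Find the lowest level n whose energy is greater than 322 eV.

E_1 = h²/(8m_eL²) = 2.751×10^-18 J = 17.17 eV.
Need n² > 322/17.17 = 18.75, i.e. n > 4.330.
The smallest integer satisfying this is n = 5.

n = 5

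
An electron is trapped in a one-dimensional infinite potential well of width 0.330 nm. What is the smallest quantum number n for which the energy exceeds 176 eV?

E_1 = h²/(8m_eL²) = 5.532×10^-19 J = 3.453 eV.
Need n² > 176/3.453 = 50.97, i.e. n > 7.139.
The smallest integer satisfying this is n = 8.

n = 8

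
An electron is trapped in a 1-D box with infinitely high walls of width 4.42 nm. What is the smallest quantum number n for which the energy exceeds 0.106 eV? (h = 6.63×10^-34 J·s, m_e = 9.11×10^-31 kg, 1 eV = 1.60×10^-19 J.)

E_1 = h²/(8m_eL²) = 3.087×10^-21 J = 0.01929 eV.
Need n² > 0.106/0.01929 = 5.495, i.e. n > 2.344.
The smallest integer satisfying this is n = 3.

n = 3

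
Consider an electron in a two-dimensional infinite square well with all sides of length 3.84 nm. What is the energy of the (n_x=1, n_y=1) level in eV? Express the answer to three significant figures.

E = 0.0510 eV

For a 2D rectangular well E = (h²/8m_e)·Σ n_i²/L_i² = (6.626×10^-34)²/(8·9.109×10^-31) · [1²/(3.84 nm)² + 1²/(3.84 nm)²].
Evaluating gives E = 8.172×10^-21 J = 0.0510 eV.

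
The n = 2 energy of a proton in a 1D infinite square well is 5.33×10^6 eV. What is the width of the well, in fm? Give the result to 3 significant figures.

From E_n = n²h²/(8m_pL²), L = n·h/√(8m_pE_n).
E_2 = 5.33×10^6 eV = 8.539×10^-13 J, so L = 2·6.626×10^-34/√(8·1.673×10^-27·8.539×10^-13) = 1.24×10^-14 m = 12.4 fm.

L = 12.4 fm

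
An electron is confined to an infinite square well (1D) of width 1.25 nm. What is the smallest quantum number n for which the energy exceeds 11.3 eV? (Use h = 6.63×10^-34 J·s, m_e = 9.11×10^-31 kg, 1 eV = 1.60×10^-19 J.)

E_1 = h²/(8m_eL²) = 3.860×10^-20 J = 0.2413 eV.
Need n² > 11.3/0.2413 = 46.83, i.e. n > 6.843.
The smallest integer satisfying this is n = 7.

n = 7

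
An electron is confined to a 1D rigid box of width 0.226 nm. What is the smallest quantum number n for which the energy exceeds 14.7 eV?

E_1 = h²/(8m_eL²) = 1.180×10^-18 J = 7.366 eV.
Need n² > 14.7/7.366 = 1.996, i.e. n > 1.413.
The smallest integer satisfying this is n = 2.

n = 2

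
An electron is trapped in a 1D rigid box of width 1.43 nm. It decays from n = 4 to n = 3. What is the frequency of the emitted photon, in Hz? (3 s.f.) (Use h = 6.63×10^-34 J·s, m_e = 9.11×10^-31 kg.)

f = 3.11×10^14 Hz

E_1 = h²/(8m_eL²) = 2.949×10^-20 J and ΔE = (4² − 3²)E_1 = 2.064×10^-19 J.
f = ΔE/h = 2.064×10^-19/6.63×10^-34 = 3.11×10^14 Hz.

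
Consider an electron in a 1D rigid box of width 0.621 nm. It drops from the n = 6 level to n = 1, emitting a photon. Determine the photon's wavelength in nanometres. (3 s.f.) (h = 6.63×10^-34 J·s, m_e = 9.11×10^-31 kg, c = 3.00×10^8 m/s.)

λ = 36.3 nm

E_1 = h²/(8m_eL²) = 1.564×10^-19 J, so ΔE = (6² − 1²)E_1 = 5.474×10^-18 J.
λ = hc/ΔE = (6.63×10^-34·3.00×10^8)/5.474×10^-18 = 3.63×10^-8 m = 36.3 nm.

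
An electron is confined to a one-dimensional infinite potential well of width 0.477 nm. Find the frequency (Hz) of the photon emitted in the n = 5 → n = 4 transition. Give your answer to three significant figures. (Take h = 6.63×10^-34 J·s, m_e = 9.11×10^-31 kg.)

E_1 = h²/(8m_eL²) = 2.651×10^-19 J and ΔE = (5² − 4²)E_1 = 2.386×10^-18 J.
f = ΔE/h = 2.386×10^-18/6.63×10^-34 = 3.60×10^15 Hz.

f = 3.60×10^15 Hz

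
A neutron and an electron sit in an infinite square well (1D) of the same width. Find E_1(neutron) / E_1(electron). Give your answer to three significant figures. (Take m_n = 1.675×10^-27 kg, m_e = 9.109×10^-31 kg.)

E_n ∝ 1/m at fixed n and L, so the ratio is m_e/m_n = 9.109×10^-31/1.675×10^-27 = 5.44×10^-4.

5.44×10^-4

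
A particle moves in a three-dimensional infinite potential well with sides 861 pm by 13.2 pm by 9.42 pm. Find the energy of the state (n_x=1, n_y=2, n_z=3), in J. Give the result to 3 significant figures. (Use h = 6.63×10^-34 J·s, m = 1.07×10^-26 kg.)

E = 6.39×10^-19 J

For a 3D rectangular well E = (h²/8m)·Σ n_i²/L_i² = (6.63×10^-34)²/(8·1.07×10^-26) · [1²/(861 pm)² + 2²/(13.2 pm)² + 3²/(9.42 pm)²].
Evaluating gives E = 6.39×10^-19 J.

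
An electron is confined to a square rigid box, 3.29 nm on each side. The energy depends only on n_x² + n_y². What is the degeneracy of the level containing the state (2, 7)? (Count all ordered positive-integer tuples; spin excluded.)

The level has n_x² + n_y² = 53. The ordered positive-integer solutions are (2, 7), (7, 2).
That gives 2 states.

degeneracy = 2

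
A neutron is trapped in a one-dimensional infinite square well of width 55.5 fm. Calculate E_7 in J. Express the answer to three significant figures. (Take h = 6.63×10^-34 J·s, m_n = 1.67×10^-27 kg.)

For an infinite well E_n = n²h²/(8m_nL²), so E_1 = h²/(8m_nL²) = (6.63×10^-34)²/(8·1.67×10^-27·(5.55×10^-14 m)²) = 1.068×10^-14 J.
Then E_7 = 7²·E_1 = 49·1.068×10^-14 J = 5.23×10^-13 J.

E_7 = 5.23×10^-13 J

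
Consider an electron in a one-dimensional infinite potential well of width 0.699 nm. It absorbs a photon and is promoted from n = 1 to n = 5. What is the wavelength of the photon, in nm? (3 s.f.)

λ = 67.1 nm

E_1 = h²/(8m_eL²) = 1.233×10^-19 J, so ΔE = (5² − 1²)E_1 = 2.959×10^-18 J.
λ = hc/ΔE = (6.626×10^-34·2.998×10^8)/2.959×10^-18 = 6.71×10^-8 m = 67.1 nm.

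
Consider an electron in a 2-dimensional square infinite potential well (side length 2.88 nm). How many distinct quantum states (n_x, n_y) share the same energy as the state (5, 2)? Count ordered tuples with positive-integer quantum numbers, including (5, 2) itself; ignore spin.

degeneracy = 2

The level has n_x² + n_y² = 29. The ordered positive-integer solutions are (2, 5), (5, 2).
That gives 2 states.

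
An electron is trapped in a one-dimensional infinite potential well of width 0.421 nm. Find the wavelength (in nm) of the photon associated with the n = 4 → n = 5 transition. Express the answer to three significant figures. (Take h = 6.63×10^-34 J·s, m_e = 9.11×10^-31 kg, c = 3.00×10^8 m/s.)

λ = 64.9 nm

E_1 = h²/(8m_eL²) = 3.403×10^-19 J, so ΔE = (5² − 4²)E_1 = 3.063×10^-18 J.
λ = hc/ΔE = (6.63×10^-34·3.00×10^8)/3.063×10^-18 = 6.49×10^-8 m = 64.9 nm.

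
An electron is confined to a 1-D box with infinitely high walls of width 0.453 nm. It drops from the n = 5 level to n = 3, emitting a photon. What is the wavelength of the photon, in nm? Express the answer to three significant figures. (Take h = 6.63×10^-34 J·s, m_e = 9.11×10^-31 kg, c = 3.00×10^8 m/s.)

λ = 42.3 nm

E_1 = h²/(8m_eL²) = 2.939×10^-19 J, so ΔE = (5² − 3²)E_1 = 4.702×10^-18 J.
λ = hc/ΔE = (6.63×10^-34·3.00×10^8)/4.702×10^-18 = 4.23×10^-8 m = 42.3 nm.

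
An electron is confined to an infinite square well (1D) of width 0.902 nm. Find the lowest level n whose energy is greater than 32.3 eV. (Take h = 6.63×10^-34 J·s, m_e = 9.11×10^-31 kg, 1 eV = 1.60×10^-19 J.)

n = 9

E_1 = h²/(8m_eL²) = 7.413×10^-20 J = 0.4633 eV.
Need n² > 32.3/0.4633 = 69.72, i.e. n > 8.350.
The smallest integer satisfying this is n = 9.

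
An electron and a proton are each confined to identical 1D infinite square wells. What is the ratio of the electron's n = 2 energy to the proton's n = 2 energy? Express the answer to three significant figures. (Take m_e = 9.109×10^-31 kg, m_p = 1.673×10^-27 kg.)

E_n ∝ 1/m at fixed n and L, so the ratio is m_p/m_e = 1.673×10^-27/9.109×10^-31 = 1.84×10^3.

1.84×10^3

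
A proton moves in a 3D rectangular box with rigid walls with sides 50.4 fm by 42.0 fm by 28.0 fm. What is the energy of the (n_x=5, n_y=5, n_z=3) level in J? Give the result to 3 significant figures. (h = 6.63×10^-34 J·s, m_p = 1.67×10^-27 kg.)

For a 3D rectangular well E = (h²/8m_p)·Σ n_i²/L_i² = (6.63×10^-34)²/(8·1.67×10^-27) · [5²/(50.4 fm)² + 5²/(42.0 fm)² + 3²/(28.0 fm)²].
Evaluating gives E = 1.17×10^-12 J.

E = 1.17×10^-12 J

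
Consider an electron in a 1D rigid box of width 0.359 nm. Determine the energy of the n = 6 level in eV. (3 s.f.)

For an infinite well E_n = n²h²/(8m_eL²), so E_1 = h²/(8m_eL²) = (6.626×10^-34)²/(8·9.109×10^-31·(3.59×10^-10 m)²) = 4.675×10^-19 J.
Then E_6 = 6²·E_1 = 36·4.675×10^-19 J = 1.683×10^-17 J.
Converting, E_6 = 1.683×10^-17 J / (1.602×10^-19 J/eV) = 105 eV.

E_6 = 105 eV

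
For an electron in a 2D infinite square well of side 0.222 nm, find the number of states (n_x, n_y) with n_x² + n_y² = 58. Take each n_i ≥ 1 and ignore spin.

degeneracy = 2

The level has n_x² + n_y² = 58. The ordered positive-integer solutions are (3, 7), (7, 3).
That gives 2 states.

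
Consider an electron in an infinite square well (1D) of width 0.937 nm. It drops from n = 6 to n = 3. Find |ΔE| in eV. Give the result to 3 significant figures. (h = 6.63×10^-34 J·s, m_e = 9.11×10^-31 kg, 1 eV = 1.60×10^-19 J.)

|ΔE| = 11.6 eV

E_1 = h²/(8m_eL²) = 6.870×10^-20 J.
|ΔE| = |6² − 3²|·E_1 = 27·6.870×10^-20 J = 1.855×10^-18 J = 11.6 eV.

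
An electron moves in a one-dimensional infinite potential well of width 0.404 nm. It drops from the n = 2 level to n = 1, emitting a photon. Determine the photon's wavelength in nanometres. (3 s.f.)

λ = 179 nm

E_1 = h²/(8m_eL²) = 3.691×10^-19 J, so ΔE = (2² − 1²)E_1 = 1.107×10^-18 J.
λ = hc/ΔE = (6.626×10^-34·2.998×10^8)/1.107×10^-18 = 1.79×10^-7 m = 179 nm.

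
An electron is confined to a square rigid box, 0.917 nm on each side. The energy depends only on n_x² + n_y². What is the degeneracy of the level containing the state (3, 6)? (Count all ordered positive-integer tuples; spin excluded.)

The level has n_x² + n_y² = 45. The ordered positive-integer solutions are (3, 6), (6, 3).
That gives 2 states.

degeneracy = 2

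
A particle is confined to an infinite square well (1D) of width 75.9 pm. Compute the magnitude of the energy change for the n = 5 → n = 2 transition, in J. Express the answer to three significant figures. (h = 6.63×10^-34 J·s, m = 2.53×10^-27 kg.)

|ΔE| = 7.92×10^-20 J

E_1 = h²/(8mL²) = 3.770×10^-21 J.
|ΔE| = |5² − 2²|·E_1 = 21·3.770×10^-21 J = 7.92×10^-20 J.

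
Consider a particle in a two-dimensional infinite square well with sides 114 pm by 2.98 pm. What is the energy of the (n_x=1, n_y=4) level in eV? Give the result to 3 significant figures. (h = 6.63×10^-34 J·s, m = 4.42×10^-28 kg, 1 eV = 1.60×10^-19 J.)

For a 2D rectangular well E = (h²/8m)·Σ n_i²/L_i² = (6.63×10^-34)²/(8·4.42×10^-28) · [1²/(114 pm)² + 4²/(2.98 pm)²].
Evaluating gives E = 2.240×10^-16 J = 1.40×10^3 eV.

E = 1.40×10^3 eV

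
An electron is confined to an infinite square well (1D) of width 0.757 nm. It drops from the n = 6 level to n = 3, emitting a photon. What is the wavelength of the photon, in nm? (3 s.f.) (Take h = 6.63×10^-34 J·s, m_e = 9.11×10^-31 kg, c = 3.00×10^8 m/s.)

λ = 70.0 nm

E_1 = h²/(8m_eL²) = 1.053×10^-19 J, so ΔE = (6² − 3²)E_1 = 2.843×10^-18 J.
λ = hc/ΔE = (6.63×10^-34·3.00×10^8)/2.843×10^-18 = 7.00×10^-8 m = 70.0 nm.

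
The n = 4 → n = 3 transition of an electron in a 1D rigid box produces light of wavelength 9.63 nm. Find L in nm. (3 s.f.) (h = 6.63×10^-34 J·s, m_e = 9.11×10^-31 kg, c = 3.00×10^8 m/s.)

The photon carries ΔE = hc/λ = 6.63×10^-34·3.00×10^8/9.63×10^-9 m = 2.065×10^-17 J.
Since ΔE = (4² − 3²)E_1, E_1 = 2.950×10^-18 J, and L = h/√(8m_eE_1) = 1.43×10^-10 m = 0.143 nm.

L = 0.143 nm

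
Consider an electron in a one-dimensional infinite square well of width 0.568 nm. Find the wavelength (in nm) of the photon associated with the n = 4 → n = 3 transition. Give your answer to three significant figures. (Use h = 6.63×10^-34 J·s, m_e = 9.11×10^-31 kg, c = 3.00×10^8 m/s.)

λ = 152 nm

E_1 = h²/(8m_eL²) = 1.869×10^-19 J, so ΔE = (4² − 3²)E_1 = 1.308×10^-18 J.
λ = hc/ΔE = (6.63×10^-34·3.00×10^8)/1.308×10^-18 = 1.52×10^-7 m = 152 nm.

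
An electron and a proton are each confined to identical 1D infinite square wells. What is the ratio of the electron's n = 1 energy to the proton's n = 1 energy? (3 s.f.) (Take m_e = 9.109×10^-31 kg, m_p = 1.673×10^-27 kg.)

E_n ∝ 1/m at fixed n and L, so the ratio is m_p/m_e = 1.673×10^-27/9.109×10^-31 = 1.84×10^3.

1.84×10^3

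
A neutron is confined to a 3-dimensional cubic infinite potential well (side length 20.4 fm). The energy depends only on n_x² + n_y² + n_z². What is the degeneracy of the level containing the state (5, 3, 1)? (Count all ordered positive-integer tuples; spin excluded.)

The level has n_x² + n_y² + n_z² = 35. The ordered positive-integer solutions are (1, 3, 5), (1, 5, 3), (3, 1, 5), (3, 5, 1), (5, 1, 3), (5, 3, 1).
That gives 6 states.

degeneracy = 6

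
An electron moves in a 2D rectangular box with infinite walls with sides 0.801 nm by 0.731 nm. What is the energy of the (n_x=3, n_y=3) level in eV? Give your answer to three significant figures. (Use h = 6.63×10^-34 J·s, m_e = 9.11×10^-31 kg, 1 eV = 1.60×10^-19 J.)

E = 11.6 eV

For a 2D rectangular well E = (h²/8m_e)·Σ n_i²/L_i² = (6.63×10^-34)²/(8·9.11×10^-31) · [3²/(0.801 nm)² + 3²/(0.731 nm)²].
Evaluating gives E = 1.862×10^-18 J = 11.6 eV.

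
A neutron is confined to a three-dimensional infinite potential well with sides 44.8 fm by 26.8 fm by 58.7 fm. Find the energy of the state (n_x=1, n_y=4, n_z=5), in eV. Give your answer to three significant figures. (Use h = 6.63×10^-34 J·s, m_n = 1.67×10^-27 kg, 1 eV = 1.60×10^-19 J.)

E = 6.18×10^6 eV

For a 3D rectangular well E = (h²/8m_n)·Σ n_i²/L_i² = (6.63×10^-34)²/(8·1.67×10^-27) · [1²/(44.8 fm)² + 4²/(26.8 fm)² + 5²/(58.7 fm)²].
Evaluating gives E = 9.881×10^-13 J = 6.18×10^6 eV.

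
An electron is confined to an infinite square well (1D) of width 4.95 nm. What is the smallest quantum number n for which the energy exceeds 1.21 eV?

n = 9

E_1 = h²/(8m_eL²) = 2.459×10^-21 J = 0.01535 eV.
Need n² > 1.21/0.01535 = 78.83, i.e. n > 8.879.
The smallest integer satisfying this is n = 9.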